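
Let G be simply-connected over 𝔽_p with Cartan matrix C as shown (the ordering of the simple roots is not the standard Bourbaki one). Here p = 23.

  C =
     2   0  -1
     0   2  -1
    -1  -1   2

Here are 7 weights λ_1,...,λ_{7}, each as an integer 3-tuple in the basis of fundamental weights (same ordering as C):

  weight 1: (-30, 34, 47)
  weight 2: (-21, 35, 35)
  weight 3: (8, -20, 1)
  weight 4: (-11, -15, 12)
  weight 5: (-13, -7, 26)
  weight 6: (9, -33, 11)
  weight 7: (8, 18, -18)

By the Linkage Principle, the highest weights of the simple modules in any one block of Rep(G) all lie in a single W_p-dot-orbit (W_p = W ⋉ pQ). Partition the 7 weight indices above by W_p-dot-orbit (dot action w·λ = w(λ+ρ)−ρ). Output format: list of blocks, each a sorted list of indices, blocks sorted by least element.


Root system A_3: the 3×3 matrix C matches after relabeling.

Ā_23 reps of the 7 weights (A_3, coords as presented):

    λ_1 → (8, 2, 9)
    λ_2 → (3, 7, 10)
    λ_3 → (8, 2, 9)
    λ_4 → (1, 3, 10)
    λ_5 → (8, 2, 9)
    λ_6 → (1, 3, 10)
    λ_7 → (8, 2, 9)

Linkage partition of the 7 weights (3 classes, p=23):

[[1, 3, 5, 7], [2], [4, 6]]


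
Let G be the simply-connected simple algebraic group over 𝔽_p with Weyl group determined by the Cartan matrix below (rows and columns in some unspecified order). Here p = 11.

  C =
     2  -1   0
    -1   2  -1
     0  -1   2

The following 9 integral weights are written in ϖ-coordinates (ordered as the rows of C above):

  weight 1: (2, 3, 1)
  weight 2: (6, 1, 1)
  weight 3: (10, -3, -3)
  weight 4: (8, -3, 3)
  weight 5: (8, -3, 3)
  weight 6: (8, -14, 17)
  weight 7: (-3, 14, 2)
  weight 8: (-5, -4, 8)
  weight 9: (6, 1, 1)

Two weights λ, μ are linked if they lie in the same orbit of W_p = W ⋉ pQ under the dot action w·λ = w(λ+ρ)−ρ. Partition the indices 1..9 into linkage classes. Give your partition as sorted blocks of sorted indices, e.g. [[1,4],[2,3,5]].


Cartan matrix: type A_3 (|W|=24); un-permuting the 3 rows.

Alcove-folded reps (p=11, 9 weights, presented ϖ-order):

    [1] (3, 4, 2)
    [2] (7, 2, 2)
    [3] (7, 2, 2)
    [4] (7, 2, 2)
    [5] (7, 2, 2)
    [6] (3, 4, 2)
    [7] (3, 4, 2)
    [8] (3, 4, 2)
    [9] (7, 2, 2)

These 9 weights hit 2 W_11-dot-orbits; sizes (4, 5):

[[1, 6, 7, 8], [2, 3, 4, 5, 9]]


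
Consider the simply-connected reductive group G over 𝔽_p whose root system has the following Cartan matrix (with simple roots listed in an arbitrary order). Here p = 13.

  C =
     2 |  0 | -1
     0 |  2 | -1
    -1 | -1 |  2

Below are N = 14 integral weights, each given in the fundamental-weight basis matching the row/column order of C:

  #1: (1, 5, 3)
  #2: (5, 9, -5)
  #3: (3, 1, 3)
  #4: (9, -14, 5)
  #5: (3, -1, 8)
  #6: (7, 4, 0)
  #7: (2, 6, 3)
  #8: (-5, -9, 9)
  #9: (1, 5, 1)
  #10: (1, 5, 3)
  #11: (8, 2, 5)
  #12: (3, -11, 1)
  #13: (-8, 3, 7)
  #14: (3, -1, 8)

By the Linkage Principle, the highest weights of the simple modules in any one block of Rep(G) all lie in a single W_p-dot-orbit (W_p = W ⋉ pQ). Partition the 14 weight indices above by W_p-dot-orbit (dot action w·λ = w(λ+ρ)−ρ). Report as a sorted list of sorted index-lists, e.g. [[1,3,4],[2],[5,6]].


C ↔ A_3 under row/col permutation; |W(A_3)| = 24.

Folding the 14 weights λ_j+ρ into Ā_13 (reps in the given 3-coord order):

  λ_1 → (2, 6, 4)
  λ_2 → (2, 6, 4)
  λ_3 → (4, 2, 4)
  λ_4 → (0, 3, 7)
  λ_5 → (4, 0, 9)
  λ_6 → (7, 4, 1)
  λ_7 → (2, 6, 4)
  λ_8 → (2, 6, 2)
  λ_9 → (2, 6, 2)
  λ_10 → (2, 6, 4)
  λ_11 → (4, 2, 4)
  λ_12 → (4, 2, 4)
  λ_13 → (7, 4, 1)
  λ_14 → (4, 0, 9)

Partition of {1..14} into 6 W_13-dot-orbits:

[[1, 2, 7, 10], [3, 11, 12], [4], [5, 14], [6, 13], [8, 9]]


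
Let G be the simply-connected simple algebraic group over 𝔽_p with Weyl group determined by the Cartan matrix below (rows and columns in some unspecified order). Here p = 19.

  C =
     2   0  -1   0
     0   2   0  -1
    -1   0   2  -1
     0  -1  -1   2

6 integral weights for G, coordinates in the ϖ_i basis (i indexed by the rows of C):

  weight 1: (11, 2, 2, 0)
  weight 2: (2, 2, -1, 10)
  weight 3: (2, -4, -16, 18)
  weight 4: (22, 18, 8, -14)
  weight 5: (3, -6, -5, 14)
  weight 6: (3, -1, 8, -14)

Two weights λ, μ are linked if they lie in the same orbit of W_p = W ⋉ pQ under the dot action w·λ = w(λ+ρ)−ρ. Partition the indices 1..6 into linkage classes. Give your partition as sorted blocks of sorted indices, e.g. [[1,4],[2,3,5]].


Cartan matrix: type A_4 (|W|=120); un-permuting the 4 rows.

Each λ_j+ρ reduced to Ā_19; 4-tuples below use C's row order:

    [1] (12, 3, 3, 1)
    [2] (3, 3, 0, 11)
    [3] (12, 3, 3, 1)
    [4] (0, 9, 0, 4)
    [5] (0, 5, 4, 6)
    [6] (0, 9, 0, 4)

These 6 weights hit 4 W_19-dot-orbits; sizes (2, 1, 2, 1):

[[1, 3], [2], [4, 6], [5]]


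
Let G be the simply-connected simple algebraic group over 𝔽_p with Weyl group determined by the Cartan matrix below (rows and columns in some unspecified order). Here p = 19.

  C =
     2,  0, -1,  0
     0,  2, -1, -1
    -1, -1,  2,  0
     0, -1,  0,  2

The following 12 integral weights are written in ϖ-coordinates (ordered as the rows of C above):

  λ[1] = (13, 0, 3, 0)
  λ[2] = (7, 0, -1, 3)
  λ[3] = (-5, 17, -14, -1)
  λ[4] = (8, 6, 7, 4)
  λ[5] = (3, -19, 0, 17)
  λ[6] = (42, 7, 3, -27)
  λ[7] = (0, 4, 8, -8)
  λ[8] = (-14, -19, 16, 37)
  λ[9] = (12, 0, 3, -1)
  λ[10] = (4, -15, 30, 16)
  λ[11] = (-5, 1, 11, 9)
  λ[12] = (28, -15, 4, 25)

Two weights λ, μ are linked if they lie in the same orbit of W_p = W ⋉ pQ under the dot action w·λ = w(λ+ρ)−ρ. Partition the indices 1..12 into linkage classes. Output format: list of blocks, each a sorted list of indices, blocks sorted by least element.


Root system A_4: the 4×4 matrix C matches after relabeling.

W_19-reps of the 12 weights in Ā_19 (same 4-coord order as C):

  1: (13, 1, 4, 0);  2: (8, 1, 0, 4);  3: (13, 1, 4, 0);  4: (1, 2, 7, 5);  5: (13, 1, 4, 0);  6: (1, 2, 7, 5);  7: (1, 2, 7, 5);  8: (13, 1, 4, 0);  9: (13, 1, 4, 0);  10: (2, 2, 1, 2);  11: (1, 2, 7, 5);  12: (1, 2, 7, 5)

Grouping the 12 weights by Ā_19-representative: 4 linkage classes.

[[1, 3, 5, 8, 9], [2], [4, 6, 7, 11, 12], [10]]


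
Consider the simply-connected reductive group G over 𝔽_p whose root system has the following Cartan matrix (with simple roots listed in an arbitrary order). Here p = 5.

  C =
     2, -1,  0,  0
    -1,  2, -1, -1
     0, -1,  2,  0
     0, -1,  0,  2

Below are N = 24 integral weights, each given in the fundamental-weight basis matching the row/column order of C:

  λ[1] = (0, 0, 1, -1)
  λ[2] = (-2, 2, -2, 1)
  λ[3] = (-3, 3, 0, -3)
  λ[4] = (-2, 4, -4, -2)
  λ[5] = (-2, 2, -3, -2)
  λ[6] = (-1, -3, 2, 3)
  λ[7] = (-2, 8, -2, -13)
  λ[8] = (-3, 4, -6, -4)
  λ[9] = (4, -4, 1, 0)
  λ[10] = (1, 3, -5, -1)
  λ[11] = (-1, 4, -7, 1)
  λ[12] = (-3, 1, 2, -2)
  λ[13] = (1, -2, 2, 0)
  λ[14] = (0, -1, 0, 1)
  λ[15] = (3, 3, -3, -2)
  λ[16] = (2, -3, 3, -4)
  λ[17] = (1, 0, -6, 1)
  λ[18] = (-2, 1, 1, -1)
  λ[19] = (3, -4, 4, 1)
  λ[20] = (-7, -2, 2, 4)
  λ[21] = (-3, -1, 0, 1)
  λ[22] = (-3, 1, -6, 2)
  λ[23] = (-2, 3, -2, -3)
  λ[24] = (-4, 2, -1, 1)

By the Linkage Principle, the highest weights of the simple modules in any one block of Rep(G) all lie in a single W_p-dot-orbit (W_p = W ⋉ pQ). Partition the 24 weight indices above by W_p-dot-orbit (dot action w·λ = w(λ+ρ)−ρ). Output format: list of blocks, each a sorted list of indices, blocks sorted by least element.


Root system D_4: the 4×4 matrix C matches after relabeling.

W_5-reps of the 24 weights in Ā_5 (same 4-coord order as C):

  λ_1+ρ ↦ (1, 1, 2, 0) · λ_2+ρ ↦ (1, 0, 1, 2) · λ_3+ρ ↦ (2, 0, 1, 2) · λ_4+ρ ↦ (1, 0, 3, 1) · λ_5+ρ ↦ (0, 1, 1, 0) · λ_6+ρ ↦ (2, 0, 1, 2) · λ_7+ρ ↦ (1, 0, 1, 2) · λ_8+ρ ↦ (3, 0, 0, 2) · λ_9+ρ ↦ (2, 0, 1, 2) · λ_10+ρ ↦ (1, 0, 3, 1) · λ_11+ρ ↦ (1, 0, 3, 1) · λ_12+ρ ↦ (1, 1, 2, 0) · λ_13+ρ ↦ (1, 1, 2, 0) · λ_14+ρ ↦ (1, 0, 1, 2) · λ_15+ρ ↦ (1, 0, 1, 2) · λ_16+ρ ↦ (2, 0, 1, 2) · λ_17+ρ ↦ (2, 0, 1, 2) · λ_18+ρ ↦ (1, 1, 2, 0) · λ_19+ρ ↦ (0, 1, 1, 0) · λ_20+ρ ↦ (1, 1, 2, 0) · λ_21+ρ ↦ (0, 1, 1, 0) · λ_22+ρ ↦ (3, 0, 0, 2) · λ_23+ρ ↦ (1, 0, 1, 2) · λ_24+ρ ↦ (3, 0, 0, 2)

These 24 weights hit 6 W_5-dot-orbits; sizes (5, 5, 5, 3, 3, 3):

[[1, 12, 13, 18, 20], [2, 7, 14, 15, 23], [3, 6, 9, 16, 17], [4, 10, 11], [5, 19, 21], [8, 22, 24]]


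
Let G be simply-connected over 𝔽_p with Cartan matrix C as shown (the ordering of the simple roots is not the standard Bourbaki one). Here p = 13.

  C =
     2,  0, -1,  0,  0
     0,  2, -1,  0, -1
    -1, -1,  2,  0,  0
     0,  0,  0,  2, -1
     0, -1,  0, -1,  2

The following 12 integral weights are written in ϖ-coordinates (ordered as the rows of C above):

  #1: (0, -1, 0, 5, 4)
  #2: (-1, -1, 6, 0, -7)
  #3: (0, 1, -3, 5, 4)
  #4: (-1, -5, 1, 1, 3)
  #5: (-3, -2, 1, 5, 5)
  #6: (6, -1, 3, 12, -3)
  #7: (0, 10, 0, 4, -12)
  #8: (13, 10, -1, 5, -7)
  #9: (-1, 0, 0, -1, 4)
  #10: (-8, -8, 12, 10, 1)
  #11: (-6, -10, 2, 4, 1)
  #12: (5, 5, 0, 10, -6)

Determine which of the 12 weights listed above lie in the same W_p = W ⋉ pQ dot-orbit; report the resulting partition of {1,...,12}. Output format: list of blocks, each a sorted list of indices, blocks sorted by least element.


A_5 Cartan matrix, 5 simple roots permuted; ρ=(1,1,1,1,1).

Folding the 12 weights λ_j+ρ into Ā_13 (reps in the given 5-coord order):

  [1] (1, 0, 1, 6, 5) · [2] (0, 1, 1, 0, 5) · [3] (1, 0, 1, 6, 5) · [4] (2, 2, 0, 2, 0) · [5] (1, 0, 1, 6, 5) · [6] (2, 2, 0, 2, 0) · [7] (1, 0, 1, 6, 5) · [8] (1, 0, 1, 6, 5) · [9] (0, 1, 1, 0, 5) · [10] (0, 1, 1, 0, 5) · [11] (2, 1, 4, 2, 2) · [12] (0, 1, 1, 0, 5)

The 12 indices split into 4 linkage classes (same alcove rep ⇔ same W_13-dot-orbit):

[[1, 3, 5, 7, 8], [2, 9, 10, 12], [4, 6], [11]]


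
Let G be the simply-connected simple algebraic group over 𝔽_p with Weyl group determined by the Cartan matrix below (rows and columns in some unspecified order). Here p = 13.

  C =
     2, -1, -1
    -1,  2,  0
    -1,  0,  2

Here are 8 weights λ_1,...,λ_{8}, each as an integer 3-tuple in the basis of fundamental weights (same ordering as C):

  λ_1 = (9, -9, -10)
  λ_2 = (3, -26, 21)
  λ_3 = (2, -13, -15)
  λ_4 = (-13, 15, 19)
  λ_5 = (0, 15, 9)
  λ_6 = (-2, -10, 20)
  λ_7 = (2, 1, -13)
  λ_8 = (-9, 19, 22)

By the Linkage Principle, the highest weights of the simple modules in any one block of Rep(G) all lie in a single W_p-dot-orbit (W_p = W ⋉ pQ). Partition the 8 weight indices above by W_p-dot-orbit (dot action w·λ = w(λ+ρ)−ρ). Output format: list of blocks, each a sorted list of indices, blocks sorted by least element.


Cartan matrix: type A_3 (|W|=24); un-permuting the 3 rows.

Alcove-folded reps (p=13, 8 weights, presented ϖ-order):

  [1] (7, 1, 2);  [2] (0, 1, 4);  [3] (2, 1, 1);  [4] (2, 7, 3);  [5] (2, 1, 1);  [6] (2, 7, 3);  [7] (2, 7, 3);  [8] (7, 1, 2)

Grouping the 8 weights by Ā_13-representative: 4 linkage classes.

[[1, 8], [2], [3, 5], [4, 6, 7]]


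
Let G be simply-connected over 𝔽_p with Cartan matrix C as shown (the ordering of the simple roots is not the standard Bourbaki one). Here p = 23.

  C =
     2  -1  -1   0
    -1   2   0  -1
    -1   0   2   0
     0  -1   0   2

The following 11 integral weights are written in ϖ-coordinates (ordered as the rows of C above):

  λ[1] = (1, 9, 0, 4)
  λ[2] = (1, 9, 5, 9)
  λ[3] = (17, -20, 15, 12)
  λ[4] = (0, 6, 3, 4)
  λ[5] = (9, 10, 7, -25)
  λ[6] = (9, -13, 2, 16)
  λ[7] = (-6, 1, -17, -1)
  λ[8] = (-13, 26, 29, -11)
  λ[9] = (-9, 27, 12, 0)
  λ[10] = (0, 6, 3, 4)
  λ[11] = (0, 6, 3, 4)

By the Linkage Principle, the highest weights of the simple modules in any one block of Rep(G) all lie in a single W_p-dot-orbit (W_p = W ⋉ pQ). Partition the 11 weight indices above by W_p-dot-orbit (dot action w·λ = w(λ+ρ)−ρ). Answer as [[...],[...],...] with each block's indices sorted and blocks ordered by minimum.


Root system A_4: the 4×4 matrix C matches after relabeling.

W_23-reps of the 11 weights in Ā_23 (same 4-coord order as C):

  1: (2, 10, 1, 5) · 2: (2, 10, 1, 5) · 3: (1, 7, 4, 5) · 4: (1, 7, 4, 5) · 5: (2, 10, 1, 5) · 6: (2, 10, 1, 5) · 7: (0, 3, 2, 16) · 8: (1, 7, 4, 5) · 9: (2, 10, 1, 5) · 10: (1, 7, 4, 5) · 11: (1, 7, 4, 5)

3 distinct reps among the 11 weights ⇒ 3 W_23-linkage classes:

[[1, 2, 5, 6, 9], [3, 4, 8, 10, 11], [7]]


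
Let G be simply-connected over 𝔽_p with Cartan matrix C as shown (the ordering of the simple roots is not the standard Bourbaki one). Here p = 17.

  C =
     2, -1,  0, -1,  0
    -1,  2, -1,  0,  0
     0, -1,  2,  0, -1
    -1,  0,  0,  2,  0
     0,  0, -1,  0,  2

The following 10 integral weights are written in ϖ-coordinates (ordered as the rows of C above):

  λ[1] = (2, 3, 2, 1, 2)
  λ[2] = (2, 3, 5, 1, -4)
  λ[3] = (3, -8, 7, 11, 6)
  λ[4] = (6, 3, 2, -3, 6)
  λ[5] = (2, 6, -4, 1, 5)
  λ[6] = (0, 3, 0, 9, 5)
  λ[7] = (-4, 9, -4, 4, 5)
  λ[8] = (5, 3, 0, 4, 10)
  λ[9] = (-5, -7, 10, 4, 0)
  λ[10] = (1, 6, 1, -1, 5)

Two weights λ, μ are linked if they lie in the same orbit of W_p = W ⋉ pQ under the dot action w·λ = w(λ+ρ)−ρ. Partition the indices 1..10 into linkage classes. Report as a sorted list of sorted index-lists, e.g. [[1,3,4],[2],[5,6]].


A_5 Cartan matrix, 5 simple roots permuted; ρ=(1,1,1,1,1).

λ_j+ρ reflected into Ā_17 (⟨·,θ^∨⟩≤17); 5-tuples as given:

  λ_1 → (3, 4, 3, 2, 3);  λ_2 → (3, 4, 3, 2, 3);  λ_3 → (3, 4, 1, 2, 0);  λ_4 → (3, 4, 3, 2, 3);  λ_5 → (3, 4, 3, 2, 3);  λ_6 → (1, 4, 1, 5, 1);  λ_7 → (3, 4, 3, 2, 3);  λ_8 → (1, 4, 1, 5, 1);  λ_9 → (1, 4, 1, 5, 1);  λ_10 → (2, 7, 2, 0, 6)

4 distinct reps among the 10 weights ⇒ 4 W_17-linkage classes:

[[1, 2, 4, 5, 7], [3], [6, 8, 9], [10]]


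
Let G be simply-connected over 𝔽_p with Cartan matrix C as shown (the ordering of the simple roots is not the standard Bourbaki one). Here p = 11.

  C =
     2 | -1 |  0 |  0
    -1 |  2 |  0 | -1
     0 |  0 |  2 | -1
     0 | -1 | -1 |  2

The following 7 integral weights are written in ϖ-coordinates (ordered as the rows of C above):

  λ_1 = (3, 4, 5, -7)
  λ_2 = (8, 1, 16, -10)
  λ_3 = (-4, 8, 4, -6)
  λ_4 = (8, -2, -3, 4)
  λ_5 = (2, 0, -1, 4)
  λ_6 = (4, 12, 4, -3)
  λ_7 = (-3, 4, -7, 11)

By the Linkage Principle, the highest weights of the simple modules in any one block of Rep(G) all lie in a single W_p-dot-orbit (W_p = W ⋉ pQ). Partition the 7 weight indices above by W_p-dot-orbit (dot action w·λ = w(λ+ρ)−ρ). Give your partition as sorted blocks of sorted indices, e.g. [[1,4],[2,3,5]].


Type A_4, rank 4, |W|=120; reorder rows/cols to standard.

Alcove-folded reps (p=11, 7 weights, presented ϖ-order):

  λ_1+ρ ↦ (3, 1, 0, 5)
  λ_2+ρ ↦ (6, 1, 0, 2)
  λ_3+ρ ↦ (3, 1, 0, 5)
  λ_4+ρ ↦ (6, 1, 0, 2)
  λ_5+ρ ↦ (3, 1, 0, 5)
  λ_6+ρ ↦ (3, 1, 0, 5)
  λ_7+ρ ↦ (3, 1, 0, 5)

These 7 weights hit 2 W_11-dot-orbits; sizes (5, 2):

[[1, 3, 5, 6, 7], [2, 4]]


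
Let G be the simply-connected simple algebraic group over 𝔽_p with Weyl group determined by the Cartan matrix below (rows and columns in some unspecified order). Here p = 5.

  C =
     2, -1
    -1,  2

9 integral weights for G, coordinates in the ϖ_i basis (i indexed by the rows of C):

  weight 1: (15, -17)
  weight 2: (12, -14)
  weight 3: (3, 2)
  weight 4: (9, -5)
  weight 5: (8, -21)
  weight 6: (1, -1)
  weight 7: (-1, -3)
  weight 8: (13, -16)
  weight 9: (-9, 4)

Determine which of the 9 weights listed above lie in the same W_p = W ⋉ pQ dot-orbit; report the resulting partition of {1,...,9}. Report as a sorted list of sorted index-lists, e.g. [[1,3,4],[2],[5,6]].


A_2 Cartan matrix, 2 simple roots permuted; ρ=(1,1).

Each λ_j+ρ reduced to Ā_5; 2-tuples below use C's row order:

  λ_1+ρ ↦ (0, 1)
  λ_2+ρ ↦ (2, 0)
  λ_3+ρ ↦ (2, 1)
  λ_4+ρ ↦ (0, 1)
  λ_5+ρ ↦ (0, 1)
  λ_6+ρ ↦ (2, 0)
  λ_7+ρ ↦ (2, 0)
  λ_8+ρ ↦ (0, 1)
  λ_9+ρ ↦ (2, 0)

Linkage partition of the 9 weights (3 classes, p=5):

[[1, 4, 5, 8], [2, 6, 7, 9], [3]]


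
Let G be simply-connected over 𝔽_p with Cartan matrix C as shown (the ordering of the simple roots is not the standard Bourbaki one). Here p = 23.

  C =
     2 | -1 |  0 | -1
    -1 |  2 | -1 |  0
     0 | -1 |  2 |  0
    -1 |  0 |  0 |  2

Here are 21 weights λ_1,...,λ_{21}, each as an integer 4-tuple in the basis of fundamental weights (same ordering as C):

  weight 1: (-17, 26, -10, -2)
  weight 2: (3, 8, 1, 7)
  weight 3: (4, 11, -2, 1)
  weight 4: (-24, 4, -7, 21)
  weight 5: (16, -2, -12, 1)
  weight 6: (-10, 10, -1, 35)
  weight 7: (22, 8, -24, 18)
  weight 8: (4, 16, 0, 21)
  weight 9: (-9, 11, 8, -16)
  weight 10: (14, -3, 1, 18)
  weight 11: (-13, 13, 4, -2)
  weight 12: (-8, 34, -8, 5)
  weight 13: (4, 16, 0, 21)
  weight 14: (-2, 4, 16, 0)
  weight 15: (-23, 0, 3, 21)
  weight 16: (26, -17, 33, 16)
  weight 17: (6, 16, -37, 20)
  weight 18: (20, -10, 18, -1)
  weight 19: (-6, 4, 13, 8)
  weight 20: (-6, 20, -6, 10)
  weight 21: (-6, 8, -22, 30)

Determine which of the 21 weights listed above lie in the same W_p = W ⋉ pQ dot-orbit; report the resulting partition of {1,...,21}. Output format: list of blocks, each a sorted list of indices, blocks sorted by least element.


Root system A_4: the 4×4 matrix C matches after relabeling.

Alcove-folded reps (p=23, 21 weights, presented ϖ-order):

  λ_1 → (1, 1, 5, 12) · λ_2 → (4, 9, 2, 8) · λ_3 → (5, 11, 1, 2) · λ_4 → (1, 4, 17, 0) · λ_5 → (5, 11, 1, 2) · λ_6 → (4, 9, 2, 8) · λ_7 → (5, 0, 14, 4) · λ_8 → (1, 4, 17, 0) · λ_9 → (4, 9, 2, 8) · λ_10 → (4, 9, 2, 8) · λ_11 → (1, 1, 5, 12) · λ_12 → (5, 11, 1, 2) · λ_13 → (1, 4, 17, 0) · λ_14 → (1, 4, 17, 0) · λ_15 → (1, 4, 17, 0) · λ_16 → (5, 11, 1, 2) · λ_17 → (1, 1, 5, 12) · λ_18 → (4, 9, 2, 8) · λ_19 → (5, 0, 14, 4) · λ_20 → (5, 11, 1, 2) · λ_21 → (9, 3, 5, 2)

The 21 indices split into 6 linkage classes (same alcove rep ⇔ same W_23-dot-orbit):

[[1, 11, 17], [2, 6, 9, 10, 18], [3, 5, 12, 16, 20], [4, 8, 13, 14, 15], [7, 19], [21]]


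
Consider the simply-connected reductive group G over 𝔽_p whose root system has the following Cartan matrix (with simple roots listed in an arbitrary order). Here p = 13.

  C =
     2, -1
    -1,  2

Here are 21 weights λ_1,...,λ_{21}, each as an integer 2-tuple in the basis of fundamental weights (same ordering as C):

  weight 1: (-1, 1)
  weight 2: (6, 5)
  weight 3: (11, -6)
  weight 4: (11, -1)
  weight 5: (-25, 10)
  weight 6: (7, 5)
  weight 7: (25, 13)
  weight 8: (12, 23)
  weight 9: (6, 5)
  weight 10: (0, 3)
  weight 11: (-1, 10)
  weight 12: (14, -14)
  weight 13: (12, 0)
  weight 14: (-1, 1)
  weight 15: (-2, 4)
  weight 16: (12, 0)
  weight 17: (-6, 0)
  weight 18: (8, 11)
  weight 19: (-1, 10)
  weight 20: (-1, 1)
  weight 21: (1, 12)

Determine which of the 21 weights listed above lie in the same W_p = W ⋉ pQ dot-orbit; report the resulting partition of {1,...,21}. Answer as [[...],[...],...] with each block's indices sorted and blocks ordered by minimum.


Dynkin diagram of C (from the 2 off-diagonal −1 entries): A_2.

Folding the 21 weights λ_j+ρ into Ā_13 (reps in the given 2-coord order):

  λ_1 → (0, 2) · λ_2 → (7, 6) · λ_3 → (7, 5) · λ_4 → (12, 0) · λ_5 → (0, 2) · λ_6 → (7, 5) · λ_7 → (12, 0) · λ_8 → (0, 11) · λ_9 → (7, 6) · λ_10 → (1, 4) · λ_11 → (0, 11) · λ_12 → (0, 11) · λ_13 → (12, 0) · λ_14 → (0, 2) · λ_15 → (1, 4) · λ_16 → (12, 0) · λ_17 → (1, 4) · λ_18 → (1, 4) · λ_19 → (0, 11) · λ_20 → (0, 2) · λ_21 → (0, 11)

The 21 indices split into 6 linkage classes (same alcove rep ⇔ same W_13-dot-orbit):

[[1, 5, 14, 20], [2, 9], [3, 6], [4, 7, 13, 16], [8, 11, 12, 19, 21], [10, 15, 17, 18]]


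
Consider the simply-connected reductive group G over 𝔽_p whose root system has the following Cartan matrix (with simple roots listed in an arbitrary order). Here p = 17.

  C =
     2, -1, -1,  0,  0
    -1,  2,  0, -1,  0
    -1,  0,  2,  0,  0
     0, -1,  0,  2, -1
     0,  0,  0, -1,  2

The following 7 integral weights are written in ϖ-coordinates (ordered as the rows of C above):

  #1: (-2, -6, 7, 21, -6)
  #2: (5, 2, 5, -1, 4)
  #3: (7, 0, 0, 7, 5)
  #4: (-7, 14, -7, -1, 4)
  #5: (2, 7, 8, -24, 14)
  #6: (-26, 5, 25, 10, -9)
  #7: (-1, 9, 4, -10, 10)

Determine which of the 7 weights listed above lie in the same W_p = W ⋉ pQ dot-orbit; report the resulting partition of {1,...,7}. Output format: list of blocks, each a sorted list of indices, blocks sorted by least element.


Dynkin diagram of C (from the 8 off-diagonal −1 entries): A_5.

Folding the 7 weights λ_j+ρ into Ā_17 (reps in the given 5-coord order):

  [1] (0, 1, 5, 9, 2)
  [2] (6, 3, 3, 0, 2)
  [3] (2, 1, 6, 7, 1)
  [4] (6, 3, 3, 0, 2)
  [5] (6, 3, 3, 0, 2)
  [6] (2, 1, 6, 7, 1)
  [7] (0, 1, 5, 9, 2)

The 7 indices split into 3 linkage classes (same alcove rep ⇔ same W_17-dot-orbit):

[[1, 7], [2, 4, 5], [3, 6]]


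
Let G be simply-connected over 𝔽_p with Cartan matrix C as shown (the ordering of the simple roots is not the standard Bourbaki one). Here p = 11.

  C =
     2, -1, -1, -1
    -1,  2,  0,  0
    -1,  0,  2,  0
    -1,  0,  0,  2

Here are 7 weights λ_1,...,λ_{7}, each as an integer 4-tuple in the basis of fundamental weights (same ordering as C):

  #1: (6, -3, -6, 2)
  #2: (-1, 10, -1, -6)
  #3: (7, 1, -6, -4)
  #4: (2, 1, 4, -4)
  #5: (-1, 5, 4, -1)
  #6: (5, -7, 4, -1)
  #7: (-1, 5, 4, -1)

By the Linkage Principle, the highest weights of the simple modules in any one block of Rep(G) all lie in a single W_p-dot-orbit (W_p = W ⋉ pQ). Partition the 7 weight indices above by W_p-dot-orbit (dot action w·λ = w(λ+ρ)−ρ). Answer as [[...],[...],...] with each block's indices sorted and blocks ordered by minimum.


Cartan matrix: type D_4 (|W|=192); un-permuting the 4 rows.

Each λ_j+ρ reduced to Ā_11; 4-tuples below use C's row order:

  [1] (0, 2, 5, 3)
  [2] (0, 6, 5, 0)
  [3] (0, 2, 5, 3)
  [4] (0, 2, 5, 3)
  [5] (0, 6, 5, 0)
  [6] (0, 6, 5, 0)
  [7] (0, 6, 5, 0)

Partition of {1..7} into 2 W_11-dot-orbits:

[[1, 3, 4], [2, 5, 6, 7]]


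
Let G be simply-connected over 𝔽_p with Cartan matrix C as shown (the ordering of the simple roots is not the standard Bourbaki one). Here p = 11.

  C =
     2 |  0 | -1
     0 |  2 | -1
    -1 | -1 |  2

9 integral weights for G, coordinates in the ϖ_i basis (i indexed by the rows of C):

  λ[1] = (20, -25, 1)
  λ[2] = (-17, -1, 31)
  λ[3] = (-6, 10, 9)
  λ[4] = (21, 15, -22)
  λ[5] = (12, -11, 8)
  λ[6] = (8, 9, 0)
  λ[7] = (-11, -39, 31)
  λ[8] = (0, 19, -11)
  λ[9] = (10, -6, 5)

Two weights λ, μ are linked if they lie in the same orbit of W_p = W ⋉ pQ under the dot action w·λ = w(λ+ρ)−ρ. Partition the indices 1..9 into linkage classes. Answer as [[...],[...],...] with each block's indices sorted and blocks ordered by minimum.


Root system A_3: the 3×3 matrix C matches after relabeling.

Alcove-folded reps (p=11, 9 weights, presented ϖ-order):

  λ_1 → (0, 1, 1)
  λ_2 → (5, 1, 0)
  λ_3 → (5, 1, 0)
  λ_4 → (5, 1, 0)
  λ_5 → (0, 1, 1)
  λ_6 → (0, 1, 1)
  λ_7 → (5, 1, 0)
  λ_8 → (0, 1, 1)
  λ_9 → (5, 1, 0)

Partition of {1..9} into 2 W_11-dot-orbits:

[[1, 5, 6, 8], [2, 3, 4, 7, 9]]


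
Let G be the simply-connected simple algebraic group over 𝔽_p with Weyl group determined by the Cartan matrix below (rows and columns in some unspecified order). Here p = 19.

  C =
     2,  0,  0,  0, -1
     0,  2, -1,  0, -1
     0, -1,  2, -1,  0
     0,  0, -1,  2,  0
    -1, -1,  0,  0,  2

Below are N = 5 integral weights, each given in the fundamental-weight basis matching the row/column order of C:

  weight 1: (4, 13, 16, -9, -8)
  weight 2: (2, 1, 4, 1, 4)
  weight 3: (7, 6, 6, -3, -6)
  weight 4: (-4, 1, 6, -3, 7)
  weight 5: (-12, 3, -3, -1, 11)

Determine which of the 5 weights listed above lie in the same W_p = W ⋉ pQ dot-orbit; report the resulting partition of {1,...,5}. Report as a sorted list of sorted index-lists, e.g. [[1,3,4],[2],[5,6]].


C ↔ A_5 under row/col permutation; |W(A_5)| = 720.

Each λ_j+ρ reduced to Ā_19; 5-tuples below use C's row order:

  λ_1 → (3, 2, 5, 2, 5) · λ_2 → (3, 2, 5, 2, 5) · λ_3 → (3, 2, 5, 2, 5) · λ_4 → (3, 2, 5, 2, 5) · λ_5 → (11, 2, 0, 2, 1)

The 5 indices split into 2 linkage classes (same alcove rep ⇔ same W_19-dot-orbit):

[[1, 2, 3, 4], [5]]


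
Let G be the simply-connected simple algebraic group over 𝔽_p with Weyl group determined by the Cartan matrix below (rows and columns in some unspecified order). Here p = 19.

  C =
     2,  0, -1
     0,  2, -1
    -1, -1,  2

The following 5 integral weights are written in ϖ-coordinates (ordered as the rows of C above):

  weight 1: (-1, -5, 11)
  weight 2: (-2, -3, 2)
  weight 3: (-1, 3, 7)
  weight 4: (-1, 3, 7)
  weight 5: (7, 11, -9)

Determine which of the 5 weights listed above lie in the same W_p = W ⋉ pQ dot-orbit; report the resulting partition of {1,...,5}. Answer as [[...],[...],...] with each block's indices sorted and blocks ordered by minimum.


Root system A_3: the 3×3 matrix C matches after relabeling.

Folding the 5 weights λ_j+ρ into Ā_19 (reps in the given 3-coord order):

    λ_1 → (0, 4, 8)
    λ_2 → (1, 2, 0)
    λ_3 → (0, 4, 8)
    λ_4 → (0, 4, 8)
    λ_5 → (0, 4, 8)

Grouping the 5 weights by Ā_19-representative: 2 linkage classes.

[[1, 3, 4, 5], [2]]


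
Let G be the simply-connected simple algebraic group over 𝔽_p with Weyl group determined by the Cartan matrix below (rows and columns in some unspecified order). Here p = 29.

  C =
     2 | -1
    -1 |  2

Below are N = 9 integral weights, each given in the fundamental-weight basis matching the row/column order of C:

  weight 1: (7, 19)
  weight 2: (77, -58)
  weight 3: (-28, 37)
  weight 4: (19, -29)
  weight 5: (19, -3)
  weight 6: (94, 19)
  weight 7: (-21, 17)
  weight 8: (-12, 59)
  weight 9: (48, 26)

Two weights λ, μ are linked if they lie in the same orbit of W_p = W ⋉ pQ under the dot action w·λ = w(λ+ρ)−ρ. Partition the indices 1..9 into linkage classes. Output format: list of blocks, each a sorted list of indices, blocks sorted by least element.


Root system A_2: the 2×2 matrix C matches after relabeling.

Folding the 9 weights λ_j+ρ into Ā_29 (reps in the given 2-coord order):

  λ_1+ρ ↦ (8, 20) · λ_2+ρ ↦ (8, 20) · λ_3+ρ ↦ (18, 2) · λ_4+ρ ↦ (8, 20) · λ_5+ρ ↦ (18, 2) · λ_6+ρ ↦ (8, 20) · λ_7+ρ ↦ (18, 2) · λ_8+ρ ↦ (18, 2) · λ_9+ρ ↦ (18, 2)

Partition of {1..9} into 2 W_29-dot-orbits:

[[1, 2, 4, 6], [3, 5, 7, 8, 9]]


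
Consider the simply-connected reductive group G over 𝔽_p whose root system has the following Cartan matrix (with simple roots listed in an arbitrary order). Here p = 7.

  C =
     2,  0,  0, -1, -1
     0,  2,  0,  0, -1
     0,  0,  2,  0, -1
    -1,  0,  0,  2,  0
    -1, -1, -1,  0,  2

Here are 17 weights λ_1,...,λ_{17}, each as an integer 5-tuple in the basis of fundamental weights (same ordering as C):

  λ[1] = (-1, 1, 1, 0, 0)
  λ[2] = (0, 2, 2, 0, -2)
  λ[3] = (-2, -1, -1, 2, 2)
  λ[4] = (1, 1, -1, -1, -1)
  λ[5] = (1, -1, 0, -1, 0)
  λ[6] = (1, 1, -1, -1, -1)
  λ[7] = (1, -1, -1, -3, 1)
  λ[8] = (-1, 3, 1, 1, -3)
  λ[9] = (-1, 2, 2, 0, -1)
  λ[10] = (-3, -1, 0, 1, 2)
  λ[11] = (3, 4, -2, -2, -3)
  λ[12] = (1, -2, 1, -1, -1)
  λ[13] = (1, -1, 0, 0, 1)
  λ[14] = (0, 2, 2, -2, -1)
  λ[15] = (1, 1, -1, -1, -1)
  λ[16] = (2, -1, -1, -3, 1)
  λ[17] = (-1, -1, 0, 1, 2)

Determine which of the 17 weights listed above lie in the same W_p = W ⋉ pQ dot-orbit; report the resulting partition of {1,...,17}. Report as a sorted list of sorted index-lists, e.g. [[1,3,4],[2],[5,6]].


D_5 Cartan matrix, 5 simple roots permuted; ρ=(1,1,1,1,1).

Each λ_j+ρ reduced to Ā_7; 5-tuples below use C's row order:

    [1] (0, 2, 2, 1, 1)
    [2] (0, 2, 2, 1, 1)
    [3] (0, 0, 0, 2, 2)
    [4] (2, 2, 0, 0, 0)
    [5] (2, 0, 1, 0, 1)
    [6] (2, 2, 0, 0, 0)
    [7] (0, 0, 0, 2, 2)
    [8] (2, 2, 0, 0, 0)
    [9] (0, 3, 3, 1, 0)
    [10] (2, 0, 1, 0, 1)
    [11] (0, 2, 2, 1, 1)
    [12] (1, 0, 1, 0, 1)
    [13] (1, 0, 1, 0, 1)
    [14] (0, 3, 3, 1, 0)
    [15] (2, 2, 0, 0, 0)
    [16] (0, 0, 0, 2, 2)
    [17] (2, 0, 1, 0, 1)

The 17 indices split into 6 linkage classes (same alcove rep ⇔ same W_7-dot-orbit):

[[1, 2, 11], [3, 7, 16], [4, 6, 8, 15], [5, 10, 17], [9, 14], [12, 13]]


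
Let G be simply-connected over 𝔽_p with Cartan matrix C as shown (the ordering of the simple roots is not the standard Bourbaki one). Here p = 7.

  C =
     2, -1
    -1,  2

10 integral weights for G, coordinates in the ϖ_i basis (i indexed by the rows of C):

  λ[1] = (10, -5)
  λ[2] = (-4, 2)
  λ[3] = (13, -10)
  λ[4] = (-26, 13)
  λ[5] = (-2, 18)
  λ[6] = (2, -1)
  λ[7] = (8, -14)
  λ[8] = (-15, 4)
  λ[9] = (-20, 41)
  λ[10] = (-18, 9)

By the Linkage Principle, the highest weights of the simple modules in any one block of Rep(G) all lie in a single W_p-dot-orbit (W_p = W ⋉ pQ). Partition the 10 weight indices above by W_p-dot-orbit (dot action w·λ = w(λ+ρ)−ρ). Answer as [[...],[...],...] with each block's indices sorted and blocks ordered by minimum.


Root system A_2: the 2×2 matrix C matches after relabeling.

W_7-reps of the 10 weights in Ā_7 (same 2-coord order as C):

  λ_1 → (3, 0) · λ_2 → (3, 0) · λ_3 → (2, 0) · λ_4 → (3, 0) · λ_5 → (2, 1) · λ_6 → (3, 0) · λ_7 → (2, 1) · λ_8 → (2, 0) · λ_9 → (2, 0) · λ_10 → (3, 0)

These 10 weights hit 3 W_7-dot-orbits; sizes (5, 3, 2):

[[1, 2, 4, 6, 10], [3, 8, 9], [5, 7]]


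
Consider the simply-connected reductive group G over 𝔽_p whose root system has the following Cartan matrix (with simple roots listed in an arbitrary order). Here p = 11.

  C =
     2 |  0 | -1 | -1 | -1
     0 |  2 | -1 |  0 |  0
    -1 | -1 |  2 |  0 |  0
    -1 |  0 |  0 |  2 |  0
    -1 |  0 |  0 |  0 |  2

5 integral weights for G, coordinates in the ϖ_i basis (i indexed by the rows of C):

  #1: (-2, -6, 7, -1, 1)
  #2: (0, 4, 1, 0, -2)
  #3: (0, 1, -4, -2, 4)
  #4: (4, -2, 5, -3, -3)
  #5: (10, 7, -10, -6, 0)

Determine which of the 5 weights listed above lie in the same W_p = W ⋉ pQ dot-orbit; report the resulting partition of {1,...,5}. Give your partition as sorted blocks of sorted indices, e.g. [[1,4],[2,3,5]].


C ↔ D_5 under row/col permutation; |W(D_5)| = 1920.

W_11-reps of the 5 weights in Ā_11 (same 5-coord order as C):

    [1] (0, 5, 2, 1, 1)
    [2] (0, 5, 2, 1, 1)
    [3] (0, 0, 1, 2, 2)
    [4] (0, 0, 1, 2, 2)
    [5] (0, 0, 1, 2, 2)

Partition of {1..5} into 2 W_11-dot-orbits:

[[1, 2], [3, 4, 5]]


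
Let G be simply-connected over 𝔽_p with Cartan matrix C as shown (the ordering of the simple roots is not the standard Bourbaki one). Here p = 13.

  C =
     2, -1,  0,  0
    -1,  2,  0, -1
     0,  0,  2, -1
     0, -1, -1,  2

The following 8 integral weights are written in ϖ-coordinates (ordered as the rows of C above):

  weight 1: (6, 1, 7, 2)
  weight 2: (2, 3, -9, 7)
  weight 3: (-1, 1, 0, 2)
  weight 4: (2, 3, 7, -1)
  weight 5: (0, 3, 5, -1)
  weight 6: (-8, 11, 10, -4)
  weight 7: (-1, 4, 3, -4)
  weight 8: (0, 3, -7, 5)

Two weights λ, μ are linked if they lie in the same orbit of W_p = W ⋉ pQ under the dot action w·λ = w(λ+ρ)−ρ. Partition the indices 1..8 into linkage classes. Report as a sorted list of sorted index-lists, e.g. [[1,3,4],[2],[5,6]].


C ↔ A_4 under row/col permutation; |W(A_4)| = 120.

Ā_13 reps of the 8 weights (A_4, coords as presented):

  λ_1+ρ ↦ (0, 2, 1, 3)
  λ_2+ρ ↦ (1, 4, 6, 0)
  λ_3+ρ ↦ (0, 2, 1, 3)
  λ_4+ρ ↦ (1, 4, 6, 0)
  λ_5+ρ ↦ (1, 4, 6, 0)
  λ_6+ρ ↦ (0, 2, 1, 3)
  λ_7+ρ ↦ (0, 2, 1, 3)
  λ_8+ρ ↦ (1, 4, 6, 0)

Linkage partition of the 8 weights (2 classes, p=13):

[[1, 3, 6, 7], [2, 4, 5, 8]]


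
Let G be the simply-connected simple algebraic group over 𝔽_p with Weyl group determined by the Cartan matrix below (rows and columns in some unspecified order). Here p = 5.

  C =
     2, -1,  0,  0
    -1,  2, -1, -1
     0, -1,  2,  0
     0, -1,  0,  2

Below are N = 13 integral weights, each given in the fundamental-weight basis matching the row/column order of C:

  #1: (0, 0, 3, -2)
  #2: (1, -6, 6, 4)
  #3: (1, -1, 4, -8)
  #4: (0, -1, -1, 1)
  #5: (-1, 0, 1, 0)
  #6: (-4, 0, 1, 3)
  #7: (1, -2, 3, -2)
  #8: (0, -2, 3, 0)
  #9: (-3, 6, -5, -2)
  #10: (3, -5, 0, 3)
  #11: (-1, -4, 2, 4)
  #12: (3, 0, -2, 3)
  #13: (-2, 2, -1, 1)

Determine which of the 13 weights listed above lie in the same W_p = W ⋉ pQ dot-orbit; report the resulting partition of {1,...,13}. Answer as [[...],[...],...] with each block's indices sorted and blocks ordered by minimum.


Dynkin diagram of C (from the 6 off-diagonal −1 entries): D_4.

Ā_5 reps of the 13 weights (D_4, coords as presented):

  1: (0, 1, 3, 0) · 2: (1, 0, 0, 2) · 3: (3, 0, 0, 2) · 4: (1, 0, 0, 2) · 5: (0, 1, 2, 1) · 6: (1, 0, 0, 2) · 7: (0, 1, 2, 1) · 8: (0, 1, 3, 0) · 9: (0, 1, 2, 1) · 10: (0, 1, 3, 0) · 11: (3, 0, 0, 2) · 12: (0, 1, 3, 0) · 13: (1, 0, 0, 2)

Linkage partition of the 13 weights (4 classes, p=5):

[[1, 8, 10, 12], [2, 4, 6, 13], [3, 11], [5, 7, 9]]


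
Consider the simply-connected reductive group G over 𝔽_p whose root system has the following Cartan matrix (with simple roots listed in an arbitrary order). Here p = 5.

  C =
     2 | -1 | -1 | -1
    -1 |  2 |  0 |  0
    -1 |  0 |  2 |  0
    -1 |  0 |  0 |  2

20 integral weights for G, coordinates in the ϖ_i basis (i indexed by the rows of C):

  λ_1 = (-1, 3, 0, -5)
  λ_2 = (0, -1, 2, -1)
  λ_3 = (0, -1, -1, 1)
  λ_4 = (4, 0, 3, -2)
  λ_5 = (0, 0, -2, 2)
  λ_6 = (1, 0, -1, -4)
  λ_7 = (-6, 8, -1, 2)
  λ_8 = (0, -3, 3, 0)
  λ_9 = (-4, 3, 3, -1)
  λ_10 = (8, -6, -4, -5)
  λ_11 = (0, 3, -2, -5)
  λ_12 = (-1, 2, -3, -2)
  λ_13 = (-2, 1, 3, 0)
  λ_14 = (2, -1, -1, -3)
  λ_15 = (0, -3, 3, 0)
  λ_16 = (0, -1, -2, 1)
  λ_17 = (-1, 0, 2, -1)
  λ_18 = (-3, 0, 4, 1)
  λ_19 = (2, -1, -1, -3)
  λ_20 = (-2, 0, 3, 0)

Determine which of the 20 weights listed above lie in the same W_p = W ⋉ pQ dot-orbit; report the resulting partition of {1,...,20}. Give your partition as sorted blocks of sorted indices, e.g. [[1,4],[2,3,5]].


C ↔ D_4 under row/col permutation; |W(D_4)| = 192.

Ā_5 reps of the 20 weights (D_4, coords as presented):

  1: (1, 0, 3, 0)
  2: (1, 0, 3, 0)
  3: (1, 0, 0, 2)
  4: (1, 0, 3, 0)
  5: (0, 1, 1, 3)
  6: (0, 0, 1, 2)
  7: (0, 0, 1, 2)
  8: (0, 1, 3, 0)
  9: (0, 1, 1, 3)
  10: (0, 1, 1, 0)
  11: (1, 0, 3, 0)
  12: (0, 0, 1, 2)
  13: (0, 1, 3, 0)
  14: (1, 0, 0, 2)
  15: (0, 1, 3, 0)
  16: (0, 0, 1, 2)
  17: (0, 1, 3, 0)
  18: (0, 1, 3, 0)
  19: (1, 0, 0, 2)
  20: (1, 0, 3, 0)

Linkage partition of the 20 weights (6 classes, p=5):

[[1, 2, 4, 11, 20], [3, 14, 19], [5, 9], [6, 7, 12, 16], [8, 13, 15, 17, 18], [10]]


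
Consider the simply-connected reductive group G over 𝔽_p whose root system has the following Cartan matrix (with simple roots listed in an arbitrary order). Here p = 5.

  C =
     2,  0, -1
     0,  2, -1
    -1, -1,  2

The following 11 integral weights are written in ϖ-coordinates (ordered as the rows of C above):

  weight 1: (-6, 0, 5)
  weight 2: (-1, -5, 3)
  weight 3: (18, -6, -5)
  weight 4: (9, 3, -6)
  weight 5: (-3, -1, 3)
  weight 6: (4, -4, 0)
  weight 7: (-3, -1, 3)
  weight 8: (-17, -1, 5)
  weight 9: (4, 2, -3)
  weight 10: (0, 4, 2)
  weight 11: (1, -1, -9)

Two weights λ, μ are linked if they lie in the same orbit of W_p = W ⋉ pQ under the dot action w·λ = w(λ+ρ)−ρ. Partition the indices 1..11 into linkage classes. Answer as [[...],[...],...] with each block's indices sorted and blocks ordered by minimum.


Cartan matrix: type A_3 (|W|=24); un-permuting the 3 rows.

Alcove-folded reps (p=5, 11 weights, presented ϖ-order):

    [1] (3, 1, 0)
    [2] (0, 4, 0)
    [3] (0, 4, 0)
    [4] (0, 4, 0)
    [5] (2, 0, 2)
    [6] (2, 0, 2)
    [7] (2, 0, 2)
    [8] (0, 4, 0)
    [9] (2, 0, 2)
    [10] (3, 1, 0)
    [11] (2, 0, 2)

Linkage partition of the 11 weights (3 classes, p=5):

[[1, 10], [2, 3, 4, 8], [5, 6, 7, 9, 11]]


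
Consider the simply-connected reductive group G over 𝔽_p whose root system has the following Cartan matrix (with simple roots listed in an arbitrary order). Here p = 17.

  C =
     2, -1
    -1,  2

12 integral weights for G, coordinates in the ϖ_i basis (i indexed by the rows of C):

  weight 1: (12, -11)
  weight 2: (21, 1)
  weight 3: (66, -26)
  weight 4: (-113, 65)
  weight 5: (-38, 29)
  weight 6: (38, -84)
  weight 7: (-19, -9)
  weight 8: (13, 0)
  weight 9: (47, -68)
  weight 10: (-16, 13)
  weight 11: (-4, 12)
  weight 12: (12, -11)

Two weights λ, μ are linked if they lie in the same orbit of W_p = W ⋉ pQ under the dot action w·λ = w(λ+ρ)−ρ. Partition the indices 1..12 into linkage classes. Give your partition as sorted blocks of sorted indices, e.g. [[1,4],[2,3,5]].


Root system A_2: the 2×2 matrix C matches after relabeling.

Ā_17 reps of the 12 weights (A_2, coords as presented):

  1: (3, 10);  2: (10, 5);  3: (1, 8);  4: (10, 5);  5: (3, 10);  6: (10, 5);  7: (1, 8);  8: (14, 1);  9: (14, 1);  10: (14, 1);  11: (3, 10);  12: (3, 10)

Linkage partition of the 12 weights (4 classes, p=17):

[[1, 5, 11, 12], [2, 4, 6], [3, 7], [8, 9, 10]]


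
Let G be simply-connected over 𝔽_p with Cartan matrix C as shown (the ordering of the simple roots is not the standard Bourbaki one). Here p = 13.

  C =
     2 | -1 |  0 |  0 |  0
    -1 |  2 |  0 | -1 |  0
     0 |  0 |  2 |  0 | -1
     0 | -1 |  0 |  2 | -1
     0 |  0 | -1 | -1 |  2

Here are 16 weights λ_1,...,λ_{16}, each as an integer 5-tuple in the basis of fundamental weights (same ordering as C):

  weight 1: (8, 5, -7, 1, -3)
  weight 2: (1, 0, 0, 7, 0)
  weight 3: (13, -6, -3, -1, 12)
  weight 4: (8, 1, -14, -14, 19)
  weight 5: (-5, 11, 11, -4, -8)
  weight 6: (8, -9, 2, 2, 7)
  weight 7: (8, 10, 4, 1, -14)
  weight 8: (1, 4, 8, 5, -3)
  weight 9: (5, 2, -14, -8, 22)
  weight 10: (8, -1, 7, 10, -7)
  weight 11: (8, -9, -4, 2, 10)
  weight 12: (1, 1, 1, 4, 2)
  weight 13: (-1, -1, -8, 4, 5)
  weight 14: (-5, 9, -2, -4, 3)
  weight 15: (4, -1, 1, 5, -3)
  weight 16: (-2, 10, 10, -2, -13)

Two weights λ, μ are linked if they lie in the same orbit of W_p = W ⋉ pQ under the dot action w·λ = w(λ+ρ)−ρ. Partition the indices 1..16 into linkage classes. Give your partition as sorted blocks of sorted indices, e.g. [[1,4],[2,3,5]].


Type A_5, rank 5, |W|=720; reorder rows/cols to standard.

Alcove-folded reps (p=13, 16 weights, presented ϖ-order):

  [1] (5, 0, 0, 4, 2) · [2] (2, 1, 1, 8, 1) · [3] (0, 0, 6, 4, 1) · [4] (5, 0, 0, 4, 2) · [5] (1, 2, 1, 5, 3) · [6] (1, 2, 1, 5, 3) · [7] (0, 0, 6, 4, 1) · [8] (5, 0, 0, 4, 2) · [9] (4, 3, 1, 3, 0) · [10] (0, 0, 6, 4, 1) · [11] (1, 2, 1, 5, 3) · [12] (1, 2, 1, 5, 3) · [13] (0, 0, 6, 4, 1) · [14] (4, 3, 1, 3, 0) · [15] (5, 0, 0, 4, 2) · [16] (2, 1, 1, 8, 1)

Partition of {1..16} into 5 W_13-dot-orbits:

[[1, 4, 8, 15], [2, 16], [3, 7, 10, 13], [5, 6, 11, 12], [9, 14]]


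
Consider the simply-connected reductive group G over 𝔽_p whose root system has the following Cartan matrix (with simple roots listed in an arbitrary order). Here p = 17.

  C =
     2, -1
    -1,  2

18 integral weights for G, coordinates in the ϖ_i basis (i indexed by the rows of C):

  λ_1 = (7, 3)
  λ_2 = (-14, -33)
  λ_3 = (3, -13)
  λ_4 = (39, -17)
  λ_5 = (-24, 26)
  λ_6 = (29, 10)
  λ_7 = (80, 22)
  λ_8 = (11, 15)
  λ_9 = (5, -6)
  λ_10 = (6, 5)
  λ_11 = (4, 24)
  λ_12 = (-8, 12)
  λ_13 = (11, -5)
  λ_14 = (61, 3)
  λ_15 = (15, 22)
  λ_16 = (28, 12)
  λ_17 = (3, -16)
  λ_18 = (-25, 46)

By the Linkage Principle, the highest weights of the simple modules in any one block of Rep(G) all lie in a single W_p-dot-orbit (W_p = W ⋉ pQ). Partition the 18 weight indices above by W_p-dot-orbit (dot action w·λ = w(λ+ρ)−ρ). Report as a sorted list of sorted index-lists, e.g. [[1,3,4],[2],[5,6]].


Cartan matrix: type A_2 (|W|=6); un-permuting the 2 rows.

Ā_17 reps of the 18 weights (A_2, coords as presented):

    λ_1 → (8, 4)
    λ_2 → (11, 4)
    λ_3 → (8, 4)
    λ_4 → (6, 1)
    λ_5 → (7, 6)
    λ_6 → (7, 6)
    λ_7 → (11, 4)
    λ_8 → (1, 5)
    λ_9 → (1, 5)
    λ_10 → (7, 6)
    λ_11 → (8, 4)
    λ_12 → (7, 6)
    λ_13 → (8, 4)
    λ_14 → (11, 4)
    λ_15 → (1, 5)
    λ_16 → (8, 4)
    λ_17 → (11, 4)
    λ_18 → (7, 6)

These 18 weights hit 5 W_17-dot-orbits; sizes (5, 4, 1, 5, 3):

[[1, 3, 11, 13, 16], [2, 7, 14, 17], [4], [5, 6, 10, 12, 18], [8, 9, 15]]
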